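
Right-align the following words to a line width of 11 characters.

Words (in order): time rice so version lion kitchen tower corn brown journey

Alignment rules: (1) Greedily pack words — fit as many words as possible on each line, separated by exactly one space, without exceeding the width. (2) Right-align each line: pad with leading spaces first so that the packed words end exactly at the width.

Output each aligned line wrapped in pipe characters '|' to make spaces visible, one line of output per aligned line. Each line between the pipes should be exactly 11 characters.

Line 1: ['time', 'rice'] (min_width=9, slack=2)
Line 2: ['so', 'version'] (min_width=10, slack=1)
Line 3: ['lion'] (min_width=4, slack=7)
Line 4: ['kitchen'] (min_width=7, slack=4)
Line 5: ['tower', 'corn'] (min_width=10, slack=1)
Line 6: ['brown'] (min_width=5, slack=6)
Line 7: ['journey'] (min_width=7, slack=4)

Answer: |  time rice|
| so version|
|       lion|
|    kitchen|
| tower corn|
|      brown|
|    journey|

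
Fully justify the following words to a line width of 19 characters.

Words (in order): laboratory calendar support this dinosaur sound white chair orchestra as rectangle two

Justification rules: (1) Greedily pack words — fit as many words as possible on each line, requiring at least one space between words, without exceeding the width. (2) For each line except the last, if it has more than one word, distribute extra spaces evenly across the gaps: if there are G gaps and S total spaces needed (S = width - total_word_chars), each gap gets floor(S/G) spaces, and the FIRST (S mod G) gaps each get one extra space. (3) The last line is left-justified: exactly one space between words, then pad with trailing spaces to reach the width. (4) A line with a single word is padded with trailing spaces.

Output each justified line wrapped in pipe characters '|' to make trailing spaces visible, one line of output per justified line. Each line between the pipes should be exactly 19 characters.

Answer: |laboratory calendar|
|support        this|
|dinosaur      sound|
|white         chair|
|orchestra        as|
|rectangle two      |

Derivation:
Line 1: ['laboratory', 'calendar'] (min_width=19, slack=0)
Line 2: ['support', 'this'] (min_width=12, slack=7)
Line 3: ['dinosaur', 'sound'] (min_width=14, slack=5)
Line 4: ['white', 'chair'] (min_width=11, slack=8)
Line 5: ['orchestra', 'as'] (min_width=12, slack=7)
Line 6: ['rectangle', 'two'] (min_width=13, slack=6)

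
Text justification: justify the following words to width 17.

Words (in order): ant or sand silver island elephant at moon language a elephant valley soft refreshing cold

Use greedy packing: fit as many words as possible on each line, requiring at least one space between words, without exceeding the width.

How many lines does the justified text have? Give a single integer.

Line 1: ['ant', 'or', 'sand'] (min_width=11, slack=6)
Line 2: ['silver', 'island'] (min_width=13, slack=4)
Line 3: ['elephant', 'at', 'moon'] (min_width=16, slack=1)
Line 4: ['language', 'a'] (min_width=10, slack=7)
Line 5: ['elephant', 'valley'] (min_width=15, slack=2)
Line 6: ['soft', 'refreshing'] (min_width=15, slack=2)
Line 7: ['cold'] (min_width=4, slack=13)
Total lines: 7

Answer: 7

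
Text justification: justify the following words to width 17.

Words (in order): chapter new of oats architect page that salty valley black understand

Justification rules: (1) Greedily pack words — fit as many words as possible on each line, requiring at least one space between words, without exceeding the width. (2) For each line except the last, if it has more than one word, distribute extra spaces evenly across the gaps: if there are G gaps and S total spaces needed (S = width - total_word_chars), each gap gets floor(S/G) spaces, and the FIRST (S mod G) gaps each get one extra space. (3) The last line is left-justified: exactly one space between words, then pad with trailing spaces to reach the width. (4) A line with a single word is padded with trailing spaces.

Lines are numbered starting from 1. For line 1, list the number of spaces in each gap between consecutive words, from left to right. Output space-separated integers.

Line 1: ['chapter', 'new', 'of'] (min_width=14, slack=3)
Line 2: ['oats', 'architect'] (min_width=14, slack=3)
Line 3: ['page', 'that', 'salty'] (min_width=15, slack=2)
Line 4: ['valley', 'black'] (min_width=12, slack=5)
Line 5: ['understand'] (min_width=10, slack=7)

Answer: 3 2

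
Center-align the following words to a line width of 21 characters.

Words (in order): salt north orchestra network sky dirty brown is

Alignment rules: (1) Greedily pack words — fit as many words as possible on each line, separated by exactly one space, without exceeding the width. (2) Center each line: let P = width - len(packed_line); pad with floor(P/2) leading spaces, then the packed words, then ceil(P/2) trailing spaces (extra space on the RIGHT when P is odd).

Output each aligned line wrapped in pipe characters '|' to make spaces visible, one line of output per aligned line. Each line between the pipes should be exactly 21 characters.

Line 1: ['salt', 'north', 'orchestra'] (min_width=20, slack=1)
Line 2: ['network', 'sky', 'dirty'] (min_width=17, slack=4)
Line 3: ['brown', 'is'] (min_width=8, slack=13)

Answer: |salt north orchestra |
|  network sky dirty  |
|      brown is       |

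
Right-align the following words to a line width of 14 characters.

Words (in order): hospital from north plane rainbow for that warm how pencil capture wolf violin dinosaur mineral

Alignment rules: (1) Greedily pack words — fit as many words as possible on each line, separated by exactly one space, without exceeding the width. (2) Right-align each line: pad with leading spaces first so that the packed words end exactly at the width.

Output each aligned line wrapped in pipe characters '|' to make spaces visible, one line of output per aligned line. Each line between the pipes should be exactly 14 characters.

Line 1: ['hospital', 'from'] (min_width=13, slack=1)
Line 2: ['north', 'plane'] (min_width=11, slack=3)
Line 3: ['rainbow', 'for'] (min_width=11, slack=3)
Line 4: ['that', 'warm', 'how'] (min_width=13, slack=1)
Line 5: ['pencil', 'capture'] (min_width=14, slack=0)
Line 6: ['wolf', 'violin'] (min_width=11, slack=3)
Line 7: ['dinosaur'] (min_width=8, slack=6)
Line 8: ['mineral'] (min_width=7, slack=7)

Answer: | hospital from|
|   north plane|
|   rainbow for|
| that warm how|
|pencil capture|
|   wolf violin|
|      dinosaur|
|       mineral|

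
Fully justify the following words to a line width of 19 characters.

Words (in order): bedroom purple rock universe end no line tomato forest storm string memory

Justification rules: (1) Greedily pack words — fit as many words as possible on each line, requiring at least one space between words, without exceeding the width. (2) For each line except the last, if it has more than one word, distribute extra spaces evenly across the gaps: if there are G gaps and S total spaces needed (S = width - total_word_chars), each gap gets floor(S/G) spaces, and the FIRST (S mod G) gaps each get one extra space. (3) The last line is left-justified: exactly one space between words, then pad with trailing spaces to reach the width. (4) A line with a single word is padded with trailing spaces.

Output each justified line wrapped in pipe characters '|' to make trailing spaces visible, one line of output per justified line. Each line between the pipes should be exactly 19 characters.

Answer: |bedroom purple rock|
|universe   end   no|
|line  tomato forest|
|storm string memory|

Derivation:
Line 1: ['bedroom', 'purple', 'rock'] (min_width=19, slack=0)
Line 2: ['universe', 'end', 'no'] (min_width=15, slack=4)
Line 3: ['line', 'tomato', 'forest'] (min_width=18, slack=1)
Line 4: ['storm', 'string', 'memory'] (min_width=19, slack=0)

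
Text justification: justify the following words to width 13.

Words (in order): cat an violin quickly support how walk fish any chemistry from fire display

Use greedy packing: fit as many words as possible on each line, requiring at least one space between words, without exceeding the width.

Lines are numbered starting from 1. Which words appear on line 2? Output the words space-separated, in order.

Answer: quickly

Derivation:
Line 1: ['cat', 'an', 'violin'] (min_width=13, slack=0)
Line 2: ['quickly'] (min_width=7, slack=6)
Line 3: ['support', 'how'] (min_width=11, slack=2)
Line 4: ['walk', 'fish', 'any'] (min_width=13, slack=0)
Line 5: ['chemistry'] (min_width=9, slack=4)
Line 6: ['from', 'fire'] (min_width=9, slack=4)
Line 7: ['display'] (min_width=7, slack=6)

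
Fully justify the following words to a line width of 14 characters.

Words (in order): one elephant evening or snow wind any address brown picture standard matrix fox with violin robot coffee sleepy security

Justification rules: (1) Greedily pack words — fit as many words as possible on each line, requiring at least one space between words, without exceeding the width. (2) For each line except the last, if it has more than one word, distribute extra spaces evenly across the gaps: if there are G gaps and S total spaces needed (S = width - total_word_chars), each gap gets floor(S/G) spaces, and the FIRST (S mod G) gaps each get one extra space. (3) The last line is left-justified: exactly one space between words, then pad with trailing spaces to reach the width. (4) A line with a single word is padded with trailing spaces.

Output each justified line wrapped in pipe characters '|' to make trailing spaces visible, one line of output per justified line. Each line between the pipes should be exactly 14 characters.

Line 1: ['one', 'elephant'] (min_width=12, slack=2)
Line 2: ['evening', 'or'] (min_width=10, slack=4)
Line 3: ['snow', 'wind', 'any'] (min_width=13, slack=1)
Line 4: ['address', 'brown'] (min_width=13, slack=1)
Line 5: ['picture'] (min_width=7, slack=7)
Line 6: ['standard'] (min_width=8, slack=6)
Line 7: ['matrix', 'fox'] (min_width=10, slack=4)
Line 8: ['with', 'violin'] (min_width=11, slack=3)
Line 9: ['robot', 'coffee'] (min_width=12, slack=2)
Line 10: ['sleepy'] (min_width=6, slack=8)
Line 11: ['security'] (min_width=8, slack=6)

Answer: |one   elephant|
|evening     or|
|snow  wind any|
|address  brown|
|picture       |
|standard      |
|matrix     fox|
|with    violin|
|robot   coffee|
|sleepy        |
|security      |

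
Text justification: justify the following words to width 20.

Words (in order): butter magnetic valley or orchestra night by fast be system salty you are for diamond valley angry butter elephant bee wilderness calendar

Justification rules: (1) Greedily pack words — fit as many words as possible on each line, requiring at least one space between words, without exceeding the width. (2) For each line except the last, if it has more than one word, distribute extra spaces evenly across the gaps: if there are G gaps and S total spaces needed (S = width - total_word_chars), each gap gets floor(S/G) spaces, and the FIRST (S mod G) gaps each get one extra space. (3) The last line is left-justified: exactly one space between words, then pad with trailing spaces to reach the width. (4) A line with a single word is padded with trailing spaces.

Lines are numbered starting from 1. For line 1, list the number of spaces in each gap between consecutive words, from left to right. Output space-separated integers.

Answer: 6

Derivation:
Line 1: ['butter', 'magnetic'] (min_width=15, slack=5)
Line 2: ['valley', 'or', 'orchestra'] (min_width=19, slack=1)
Line 3: ['night', 'by', 'fast', 'be'] (min_width=16, slack=4)
Line 4: ['system', 'salty', 'you', 'are'] (min_width=20, slack=0)
Line 5: ['for', 'diamond', 'valley'] (min_width=18, slack=2)
Line 6: ['angry', 'butter'] (min_width=12, slack=8)
Line 7: ['elephant', 'bee'] (min_width=12, slack=8)
Line 8: ['wilderness', 'calendar'] (min_width=19, slack=1)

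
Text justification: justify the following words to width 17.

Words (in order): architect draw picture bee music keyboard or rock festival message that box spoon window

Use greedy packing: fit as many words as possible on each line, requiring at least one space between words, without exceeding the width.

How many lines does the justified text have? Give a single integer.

Line 1: ['architect', 'draw'] (min_width=14, slack=3)
Line 2: ['picture', 'bee', 'music'] (min_width=17, slack=0)
Line 3: ['keyboard', 'or', 'rock'] (min_width=16, slack=1)
Line 4: ['festival', 'message'] (min_width=16, slack=1)
Line 5: ['that', 'box', 'spoon'] (min_width=14, slack=3)
Line 6: ['window'] (min_width=6, slack=11)
Total lines: 6

Answer: 6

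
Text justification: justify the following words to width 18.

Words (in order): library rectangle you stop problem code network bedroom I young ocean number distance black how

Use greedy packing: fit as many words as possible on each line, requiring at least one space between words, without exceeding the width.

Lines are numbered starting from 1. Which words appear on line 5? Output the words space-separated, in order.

Line 1: ['library', 'rectangle'] (min_width=17, slack=1)
Line 2: ['you', 'stop', 'problem'] (min_width=16, slack=2)
Line 3: ['code', 'network'] (min_width=12, slack=6)
Line 4: ['bedroom', 'I', 'young'] (min_width=15, slack=3)
Line 5: ['ocean', 'number'] (min_width=12, slack=6)
Line 6: ['distance', 'black', 'how'] (min_width=18, slack=0)

Answer: ocean number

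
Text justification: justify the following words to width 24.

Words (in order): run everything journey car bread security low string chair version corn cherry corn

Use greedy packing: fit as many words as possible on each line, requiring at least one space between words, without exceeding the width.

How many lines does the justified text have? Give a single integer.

Line 1: ['run', 'everything', 'journey'] (min_width=22, slack=2)
Line 2: ['car', 'bread', 'security', 'low'] (min_width=22, slack=2)
Line 3: ['string', 'chair', 'version'] (min_width=20, slack=4)
Line 4: ['corn', 'cherry', 'corn'] (min_width=16, slack=8)
Total lines: 4

Answer: 4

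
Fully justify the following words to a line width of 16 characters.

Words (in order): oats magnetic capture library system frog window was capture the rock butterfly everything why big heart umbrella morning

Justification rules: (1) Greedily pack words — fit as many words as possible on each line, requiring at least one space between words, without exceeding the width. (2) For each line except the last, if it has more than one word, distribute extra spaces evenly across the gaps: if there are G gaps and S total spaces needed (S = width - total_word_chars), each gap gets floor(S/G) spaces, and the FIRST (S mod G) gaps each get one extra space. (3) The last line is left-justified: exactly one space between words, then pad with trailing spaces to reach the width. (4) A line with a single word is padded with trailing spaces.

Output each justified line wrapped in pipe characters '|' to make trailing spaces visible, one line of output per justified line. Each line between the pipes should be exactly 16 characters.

Answer: |oats    magnetic|
|capture  library|
|system      frog|
|window       was|
|capture the rock|
|butterfly       |
|everything   why|
|big        heart|
|umbrella morning|

Derivation:
Line 1: ['oats', 'magnetic'] (min_width=13, slack=3)
Line 2: ['capture', 'library'] (min_width=15, slack=1)
Line 3: ['system', 'frog'] (min_width=11, slack=5)
Line 4: ['window', 'was'] (min_width=10, slack=6)
Line 5: ['capture', 'the', 'rock'] (min_width=16, slack=0)
Line 6: ['butterfly'] (min_width=9, slack=7)
Line 7: ['everything', 'why'] (min_width=14, slack=2)
Line 8: ['big', 'heart'] (min_width=9, slack=7)
Line 9: ['umbrella', 'morning'] (min_width=16, slack=0)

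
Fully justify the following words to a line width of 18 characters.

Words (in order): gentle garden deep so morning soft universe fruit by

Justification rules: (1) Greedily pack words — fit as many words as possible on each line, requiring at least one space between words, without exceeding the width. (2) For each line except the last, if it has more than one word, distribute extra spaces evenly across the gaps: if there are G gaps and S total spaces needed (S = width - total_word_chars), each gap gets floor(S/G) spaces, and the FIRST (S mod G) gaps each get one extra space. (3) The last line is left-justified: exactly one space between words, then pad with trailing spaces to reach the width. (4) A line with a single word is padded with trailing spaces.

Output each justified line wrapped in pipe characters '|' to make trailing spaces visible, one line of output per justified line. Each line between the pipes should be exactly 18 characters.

Line 1: ['gentle', 'garden', 'deep'] (min_width=18, slack=0)
Line 2: ['so', 'morning', 'soft'] (min_width=15, slack=3)
Line 3: ['universe', 'fruit', 'by'] (min_width=17, slack=1)

Answer: |gentle garden deep|
|so   morning  soft|
|universe fruit by |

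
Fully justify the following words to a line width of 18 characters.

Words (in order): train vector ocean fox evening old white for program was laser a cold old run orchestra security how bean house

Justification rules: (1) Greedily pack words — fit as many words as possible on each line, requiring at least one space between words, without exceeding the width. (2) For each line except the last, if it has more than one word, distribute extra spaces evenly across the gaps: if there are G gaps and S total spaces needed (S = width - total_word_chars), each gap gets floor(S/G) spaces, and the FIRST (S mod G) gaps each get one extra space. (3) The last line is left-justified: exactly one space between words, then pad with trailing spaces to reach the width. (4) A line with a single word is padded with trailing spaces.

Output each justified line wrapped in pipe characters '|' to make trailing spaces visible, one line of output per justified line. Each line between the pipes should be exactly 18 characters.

Line 1: ['train', 'vector', 'ocean'] (min_width=18, slack=0)
Line 2: ['fox', 'evening', 'old'] (min_width=15, slack=3)
Line 3: ['white', 'for', 'program'] (min_width=17, slack=1)
Line 4: ['was', 'laser', 'a', 'cold'] (min_width=16, slack=2)
Line 5: ['old', 'run', 'orchestra'] (min_width=17, slack=1)
Line 6: ['security', 'how', 'bean'] (min_width=17, slack=1)
Line 7: ['house'] (min_width=5, slack=13)

Answer: |train vector ocean|
|fox   evening  old|
|white  for program|
|was  laser  a cold|
|old  run orchestra|
|security  how bean|
|house             |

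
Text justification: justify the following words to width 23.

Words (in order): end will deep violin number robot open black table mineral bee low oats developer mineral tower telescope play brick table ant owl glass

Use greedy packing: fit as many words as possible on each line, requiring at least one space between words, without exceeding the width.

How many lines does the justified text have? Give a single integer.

Line 1: ['end', 'will', 'deep', 'violin'] (min_width=20, slack=3)
Line 2: ['number', 'robot', 'open', 'black'] (min_width=23, slack=0)
Line 3: ['table', 'mineral', 'bee', 'low'] (min_width=21, slack=2)
Line 4: ['oats', 'developer', 'mineral'] (min_width=22, slack=1)
Line 5: ['tower', 'telescope', 'play'] (min_width=20, slack=3)
Line 6: ['brick', 'table', 'ant', 'owl'] (min_width=19, slack=4)
Line 7: ['glass'] (min_width=5, slack=18)
Total lines: 7

Answer: 7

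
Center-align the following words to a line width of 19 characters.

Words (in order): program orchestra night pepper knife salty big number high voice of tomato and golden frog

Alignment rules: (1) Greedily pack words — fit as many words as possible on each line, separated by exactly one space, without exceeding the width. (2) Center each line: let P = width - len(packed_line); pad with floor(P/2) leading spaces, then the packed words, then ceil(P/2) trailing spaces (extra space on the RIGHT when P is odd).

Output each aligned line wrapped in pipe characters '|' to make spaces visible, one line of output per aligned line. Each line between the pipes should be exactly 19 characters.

Line 1: ['program', 'orchestra'] (min_width=17, slack=2)
Line 2: ['night', 'pepper', 'knife'] (min_width=18, slack=1)
Line 3: ['salty', 'big', 'number'] (min_width=16, slack=3)
Line 4: ['high', 'voice', 'of'] (min_width=13, slack=6)
Line 5: ['tomato', 'and', 'golden'] (min_width=17, slack=2)
Line 6: ['frog'] (min_width=4, slack=15)

Answer: | program orchestra |
|night pepper knife |
| salty big number  |
|   high voice of   |
| tomato and golden |
|       frog        |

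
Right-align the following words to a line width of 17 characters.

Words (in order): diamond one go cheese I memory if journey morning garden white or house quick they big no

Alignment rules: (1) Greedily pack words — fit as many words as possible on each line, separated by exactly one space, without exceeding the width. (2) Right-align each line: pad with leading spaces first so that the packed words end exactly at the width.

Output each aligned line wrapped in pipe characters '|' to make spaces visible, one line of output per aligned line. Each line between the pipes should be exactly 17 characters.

Line 1: ['diamond', 'one', 'go'] (min_width=14, slack=3)
Line 2: ['cheese', 'I', 'memory'] (min_width=15, slack=2)
Line 3: ['if', 'journey'] (min_width=10, slack=7)
Line 4: ['morning', 'garden'] (min_width=14, slack=3)
Line 5: ['white', 'or', 'house'] (min_width=14, slack=3)
Line 6: ['quick', 'they', 'big', 'no'] (min_width=17, slack=0)

Answer: |   diamond one go|
|  cheese I memory|
|       if journey|
|   morning garden|
|   white or house|
|quick they big no|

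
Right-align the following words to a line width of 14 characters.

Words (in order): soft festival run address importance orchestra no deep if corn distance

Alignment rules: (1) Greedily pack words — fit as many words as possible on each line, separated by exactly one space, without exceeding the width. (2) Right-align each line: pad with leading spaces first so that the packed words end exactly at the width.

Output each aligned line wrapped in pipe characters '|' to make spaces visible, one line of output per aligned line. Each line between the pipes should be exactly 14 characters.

Line 1: ['soft', 'festival'] (min_width=13, slack=1)
Line 2: ['run', 'address'] (min_width=11, slack=3)
Line 3: ['importance'] (min_width=10, slack=4)
Line 4: ['orchestra', 'no'] (min_width=12, slack=2)
Line 5: ['deep', 'if', 'corn'] (min_width=12, slack=2)
Line 6: ['distance'] (min_width=8, slack=6)

Answer: | soft festival|
|   run address|
|    importance|
|  orchestra no|
|  deep if corn|
|      distance|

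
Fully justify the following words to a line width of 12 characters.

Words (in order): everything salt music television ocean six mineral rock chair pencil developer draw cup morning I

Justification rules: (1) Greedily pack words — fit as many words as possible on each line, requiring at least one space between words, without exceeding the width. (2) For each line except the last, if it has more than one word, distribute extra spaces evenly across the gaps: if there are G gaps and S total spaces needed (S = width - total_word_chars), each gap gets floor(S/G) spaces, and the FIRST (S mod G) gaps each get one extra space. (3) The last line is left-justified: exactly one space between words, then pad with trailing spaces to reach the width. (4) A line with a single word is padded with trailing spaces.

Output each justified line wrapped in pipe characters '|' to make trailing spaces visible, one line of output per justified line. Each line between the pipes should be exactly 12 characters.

Line 1: ['everything'] (min_width=10, slack=2)
Line 2: ['salt', 'music'] (min_width=10, slack=2)
Line 3: ['television'] (min_width=10, slack=2)
Line 4: ['ocean', 'six'] (min_width=9, slack=3)
Line 5: ['mineral', 'rock'] (min_width=12, slack=0)
Line 6: ['chair', 'pencil'] (min_width=12, slack=0)
Line 7: ['developer'] (min_width=9, slack=3)
Line 8: ['draw', 'cup'] (min_width=8, slack=4)
Line 9: ['morning', 'I'] (min_width=9, slack=3)

Answer: |everything  |
|salt   music|
|television  |
|ocean    six|
|mineral rock|
|chair pencil|
|developer   |
|draw     cup|
|morning I   |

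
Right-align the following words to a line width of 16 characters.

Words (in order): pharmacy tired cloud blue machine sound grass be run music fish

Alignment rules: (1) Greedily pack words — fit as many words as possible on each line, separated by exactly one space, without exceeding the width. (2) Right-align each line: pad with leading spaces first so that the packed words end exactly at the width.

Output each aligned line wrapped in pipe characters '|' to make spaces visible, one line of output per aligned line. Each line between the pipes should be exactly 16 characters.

Line 1: ['pharmacy', 'tired'] (min_width=14, slack=2)
Line 2: ['cloud', 'blue'] (min_width=10, slack=6)
Line 3: ['machine', 'sound'] (min_width=13, slack=3)
Line 4: ['grass', 'be', 'run'] (min_width=12, slack=4)
Line 5: ['music', 'fish'] (min_width=10, slack=6)

Answer: |  pharmacy tired|
|      cloud blue|
|   machine sound|
|    grass be run|
|      music fish|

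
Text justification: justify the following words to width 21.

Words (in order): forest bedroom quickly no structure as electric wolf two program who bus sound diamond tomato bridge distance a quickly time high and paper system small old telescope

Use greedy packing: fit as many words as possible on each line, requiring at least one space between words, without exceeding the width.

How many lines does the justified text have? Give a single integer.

Answer: 9

Derivation:
Line 1: ['forest', 'bedroom'] (min_width=14, slack=7)
Line 2: ['quickly', 'no', 'structure'] (min_width=20, slack=1)
Line 3: ['as', 'electric', 'wolf', 'two'] (min_width=20, slack=1)
Line 4: ['program', 'who', 'bus', 'sound'] (min_width=21, slack=0)
Line 5: ['diamond', 'tomato', 'bridge'] (min_width=21, slack=0)
Line 6: ['distance', 'a', 'quickly'] (min_width=18, slack=3)
Line 7: ['time', 'high', 'and', 'paper'] (min_width=19, slack=2)
Line 8: ['system', 'small', 'old'] (min_width=16, slack=5)
Line 9: ['telescope'] (min_width=9, slack=12)
Total lines: 9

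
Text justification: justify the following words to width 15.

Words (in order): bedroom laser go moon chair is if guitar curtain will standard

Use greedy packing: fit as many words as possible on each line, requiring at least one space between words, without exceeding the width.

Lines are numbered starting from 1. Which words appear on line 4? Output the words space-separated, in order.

Line 1: ['bedroom', 'laser'] (min_width=13, slack=2)
Line 2: ['go', 'moon', 'chair'] (min_width=13, slack=2)
Line 3: ['is', 'if', 'guitar'] (min_width=12, slack=3)
Line 4: ['curtain', 'will'] (min_width=12, slack=3)
Line 5: ['standard'] (min_width=8, slack=7)

Answer: curtain will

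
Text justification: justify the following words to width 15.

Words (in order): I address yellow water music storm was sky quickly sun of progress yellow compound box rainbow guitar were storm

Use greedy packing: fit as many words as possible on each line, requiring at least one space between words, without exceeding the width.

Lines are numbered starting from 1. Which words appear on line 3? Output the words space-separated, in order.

Answer: music storm was

Derivation:
Line 1: ['I', 'address'] (min_width=9, slack=6)
Line 2: ['yellow', 'water'] (min_width=12, slack=3)
Line 3: ['music', 'storm', 'was'] (min_width=15, slack=0)
Line 4: ['sky', 'quickly', 'sun'] (min_width=15, slack=0)
Line 5: ['of', 'progress'] (min_width=11, slack=4)
Line 6: ['yellow', 'compound'] (min_width=15, slack=0)
Line 7: ['box', 'rainbow'] (min_width=11, slack=4)
Line 8: ['guitar', 'were'] (min_width=11, slack=4)
Line 9: ['storm'] (min_width=5, slack=10)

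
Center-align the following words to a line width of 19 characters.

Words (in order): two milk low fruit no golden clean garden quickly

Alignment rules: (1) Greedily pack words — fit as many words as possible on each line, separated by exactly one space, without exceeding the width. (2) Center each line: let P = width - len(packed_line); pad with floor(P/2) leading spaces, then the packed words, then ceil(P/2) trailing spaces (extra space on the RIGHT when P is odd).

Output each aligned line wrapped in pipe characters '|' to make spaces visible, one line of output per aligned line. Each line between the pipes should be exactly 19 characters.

Answer: |two milk low fruit |
|  no golden clean  |
|  garden quickly   |

Derivation:
Line 1: ['two', 'milk', 'low', 'fruit'] (min_width=18, slack=1)
Line 2: ['no', 'golden', 'clean'] (min_width=15, slack=4)
Line 3: ['garden', 'quickly'] (min_width=14, slack=5)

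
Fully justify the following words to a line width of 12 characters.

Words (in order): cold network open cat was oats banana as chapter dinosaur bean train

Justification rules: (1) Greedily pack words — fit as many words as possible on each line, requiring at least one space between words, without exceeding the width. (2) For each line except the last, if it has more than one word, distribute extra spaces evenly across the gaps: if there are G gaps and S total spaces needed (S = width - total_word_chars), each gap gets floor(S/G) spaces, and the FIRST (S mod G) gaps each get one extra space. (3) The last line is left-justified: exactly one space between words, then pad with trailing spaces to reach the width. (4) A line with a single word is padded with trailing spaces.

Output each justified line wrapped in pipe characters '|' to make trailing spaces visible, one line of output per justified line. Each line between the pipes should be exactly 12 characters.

Line 1: ['cold', 'network'] (min_width=12, slack=0)
Line 2: ['open', 'cat', 'was'] (min_width=12, slack=0)
Line 3: ['oats', 'banana'] (min_width=11, slack=1)
Line 4: ['as', 'chapter'] (min_width=10, slack=2)
Line 5: ['dinosaur'] (min_width=8, slack=4)
Line 6: ['bean', 'train'] (min_width=10, slack=2)

Answer: |cold network|
|open cat was|
|oats  banana|
|as   chapter|
|dinosaur    |
|bean train  |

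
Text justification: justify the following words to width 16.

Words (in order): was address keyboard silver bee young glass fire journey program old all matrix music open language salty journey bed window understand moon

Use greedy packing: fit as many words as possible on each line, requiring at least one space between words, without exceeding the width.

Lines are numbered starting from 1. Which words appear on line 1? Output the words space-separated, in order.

Answer: was address

Derivation:
Line 1: ['was', 'address'] (min_width=11, slack=5)
Line 2: ['keyboard', 'silver'] (min_width=15, slack=1)
Line 3: ['bee', 'young', 'glass'] (min_width=15, slack=1)
Line 4: ['fire', 'journey'] (min_width=12, slack=4)
Line 5: ['program', 'old', 'all'] (min_width=15, slack=1)
Line 6: ['matrix', 'music'] (min_width=12, slack=4)
Line 7: ['open', 'language'] (min_width=13, slack=3)
Line 8: ['salty', 'journey'] (min_width=13, slack=3)
Line 9: ['bed', 'window'] (min_width=10, slack=6)
Line 10: ['understand', 'moon'] (min_width=15, slack=1)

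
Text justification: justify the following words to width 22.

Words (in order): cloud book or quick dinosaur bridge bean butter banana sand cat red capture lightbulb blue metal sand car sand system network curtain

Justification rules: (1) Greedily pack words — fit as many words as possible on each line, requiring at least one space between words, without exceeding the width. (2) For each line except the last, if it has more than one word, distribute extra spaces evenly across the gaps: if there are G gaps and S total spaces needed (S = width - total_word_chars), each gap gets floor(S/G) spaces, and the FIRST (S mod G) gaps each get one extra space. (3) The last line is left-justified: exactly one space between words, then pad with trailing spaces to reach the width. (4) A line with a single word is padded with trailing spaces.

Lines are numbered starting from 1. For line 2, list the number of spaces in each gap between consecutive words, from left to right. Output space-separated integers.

Line 1: ['cloud', 'book', 'or', 'quick'] (min_width=19, slack=3)
Line 2: ['dinosaur', 'bridge', 'bean'] (min_width=20, slack=2)
Line 3: ['butter', 'banana', 'sand', 'cat'] (min_width=22, slack=0)
Line 4: ['red', 'capture', 'lightbulb'] (min_width=21, slack=1)
Line 5: ['blue', 'metal', 'sand', 'car'] (min_width=19, slack=3)
Line 6: ['sand', 'system', 'network'] (min_width=19, slack=3)
Line 7: ['curtain'] (min_width=7, slack=15)

Answer: 2 2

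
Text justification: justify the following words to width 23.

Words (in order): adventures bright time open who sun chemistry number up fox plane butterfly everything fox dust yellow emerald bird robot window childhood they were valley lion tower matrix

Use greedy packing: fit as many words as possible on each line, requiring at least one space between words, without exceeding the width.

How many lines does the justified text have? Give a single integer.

Line 1: ['adventures', 'bright', 'time'] (min_width=22, slack=1)
Line 2: ['open', 'who', 'sun', 'chemistry'] (min_width=22, slack=1)
Line 3: ['number', 'up', 'fox', 'plane'] (min_width=19, slack=4)
Line 4: ['butterfly', 'everything'] (min_width=20, slack=3)
Line 5: ['fox', 'dust', 'yellow', 'emerald'] (min_width=23, slack=0)
Line 6: ['bird', 'robot', 'window'] (min_width=17, slack=6)
Line 7: ['childhood', 'they', 'were'] (min_width=19, slack=4)
Line 8: ['valley', 'lion', 'tower'] (min_width=17, slack=6)
Line 9: ['matrix'] (min_width=6, slack=17)
Total lines: 9

Answer: 9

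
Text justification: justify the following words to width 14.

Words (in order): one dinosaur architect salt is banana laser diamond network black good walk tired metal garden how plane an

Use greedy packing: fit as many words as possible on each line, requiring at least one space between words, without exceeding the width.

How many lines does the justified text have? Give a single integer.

Answer: 9

Derivation:
Line 1: ['one', 'dinosaur'] (min_width=12, slack=2)
Line 2: ['architect', 'salt'] (min_width=14, slack=0)
Line 3: ['is', 'banana'] (min_width=9, slack=5)
Line 4: ['laser', 'diamond'] (min_width=13, slack=1)
Line 5: ['network', 'black'] (min_width=13, slack=1)
Line 6: ['good', 'walk'] (min_width=9, slack=5)
Line 7: ['tired', 'metal'] (min_width=11, slack=3)
Line 8: ['garden', 'how'] (min_width=10, slack=4)
Line 9: ['plane', 'an'] (min_width=8, slack=6)
Total lines: 9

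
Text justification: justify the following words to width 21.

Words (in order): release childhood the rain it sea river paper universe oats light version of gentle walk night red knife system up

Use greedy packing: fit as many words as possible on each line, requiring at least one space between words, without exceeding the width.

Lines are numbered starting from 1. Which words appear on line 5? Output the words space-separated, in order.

Answer: gentle walk night red

Derivation:
Line 1: ['release', 'childhood', 'the'] (min_width=21, slack=0)
Line 2: ['rain', 'it', 'sea', 'river'] (min_width=17, slack=4)
Line 3: ['paper', 'universe', 'oats'] (min_width=19, slack=2)
Line 4: ['light', 'version', 'of'] (min_width=16, slack=5)
Line 5: ['gentle', 'walk', 'night', 'red'] (min_width=21, slack=0)
Line 6: ['knife', 'system', 'up'] (min_width=15, slack=6)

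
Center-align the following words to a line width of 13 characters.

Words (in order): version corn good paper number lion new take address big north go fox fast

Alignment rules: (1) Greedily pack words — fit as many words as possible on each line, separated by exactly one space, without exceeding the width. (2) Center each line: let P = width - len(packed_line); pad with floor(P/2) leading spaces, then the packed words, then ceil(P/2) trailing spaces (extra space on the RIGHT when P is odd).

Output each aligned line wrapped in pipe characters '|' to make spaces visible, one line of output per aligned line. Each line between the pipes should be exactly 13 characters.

Line 1: ['version', 'corn'] (min_width=12, slack=1)
Line 2: ['good', 'paper'] (min_width=10, slack=3)
Line 3: ['number', 'lion'] (min_width=11, slack=2)
Line 4: ['new', 'take'] (min_width=8, slack=5)
Line 5: ['address', 'big'] (min_width=11, slack=2)
Line 6: ['north', 'go', 'fox'] (min_width=12, slack=1)
Line 7: ['fast'] (min_width=4, slack=9)

Answer: |version corn |
| good paper  |
| number lion |
|  new take   |
| address big |
|north go fox |
|    fast     |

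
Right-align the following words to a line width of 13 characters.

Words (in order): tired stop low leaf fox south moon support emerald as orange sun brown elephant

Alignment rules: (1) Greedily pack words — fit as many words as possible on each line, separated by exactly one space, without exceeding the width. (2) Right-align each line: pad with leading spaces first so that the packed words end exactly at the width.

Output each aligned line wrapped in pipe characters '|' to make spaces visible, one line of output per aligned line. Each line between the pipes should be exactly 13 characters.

Line 1: ['tired', 'stop'] (min_width=10, slack=3)
Line 2: ['low', 'leaf', 'fox'] (min_width=12, slack=1)
Line 3: ['south', 'moon'] (min_width=10, slack=3)
Line 4: ['support'] (min_width=7, slack=6)
Line 5: ['emerald', 'as'] (min_width=10, slack=3)
Line 6: ['orange', 'sun'] (min_width=10, slack=3)
Line 7: ['brown'] (min_width=5, slack=8)
Line 8: ['elephant'] (min_width=8, slack=5)

Answer: |   tired stop|
| low leaf fox|
|   south moon|
|      support|
|   emerald as|
|   orange sun|
|        brown|
|     elephant|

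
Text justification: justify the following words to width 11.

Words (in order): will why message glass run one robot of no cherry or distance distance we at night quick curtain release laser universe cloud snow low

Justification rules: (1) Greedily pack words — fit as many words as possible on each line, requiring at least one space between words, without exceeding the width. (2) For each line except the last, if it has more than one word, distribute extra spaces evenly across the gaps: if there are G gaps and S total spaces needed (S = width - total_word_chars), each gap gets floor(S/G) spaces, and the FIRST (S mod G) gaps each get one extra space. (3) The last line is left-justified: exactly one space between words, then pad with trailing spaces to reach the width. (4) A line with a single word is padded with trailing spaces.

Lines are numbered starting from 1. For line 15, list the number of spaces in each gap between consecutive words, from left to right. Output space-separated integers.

Answer: 2

Derivation:
Line 1: ['will', 'why'] (min_width=8, slack=3)
Line 2: ['message'] (min_width=7, slack=4)
Line 3: ['glass', 'run'] (min_width=9, slack=2)
Line 4: ['one', 'robot'] (min_width=9, slack=2)
Line 5: ['of', 'no'] (min_width=5, slack=6)
Line 6: ['cherry', 'or'] (min_width=9, slack=2)
Line 7: ['distance'] (min_width=8, slack=3)
Line 8: ['distance', 'we'] (min_width=11, slack=0)
Line 9: ['at', 'night'] (min_width=8, slack=3)
Line 10: ['quick'] (min_width=5, slack=6)
Line 11: ['curtain'] (min_width=7, slack=4)
Line 12: ['release'] (min_width=7, slack=4)
Line 13: ['laser'] (min_width=5, slack=6)
Line 14: ['universe'] (min_width=8, slack=3)
Line 15: ['cloud', 'snow'] (min_width=10, slack=1)
Line 16: ['low'] (min_width=3, slack=8)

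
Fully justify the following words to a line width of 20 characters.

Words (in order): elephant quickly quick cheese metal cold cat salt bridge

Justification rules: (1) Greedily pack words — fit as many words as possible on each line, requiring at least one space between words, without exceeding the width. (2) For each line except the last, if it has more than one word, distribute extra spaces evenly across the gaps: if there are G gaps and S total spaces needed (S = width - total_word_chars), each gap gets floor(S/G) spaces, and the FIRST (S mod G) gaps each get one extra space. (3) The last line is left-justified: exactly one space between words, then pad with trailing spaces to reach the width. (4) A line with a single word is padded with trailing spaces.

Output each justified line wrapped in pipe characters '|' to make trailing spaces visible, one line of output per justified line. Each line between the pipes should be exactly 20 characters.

Answer: |elephant     quickly|
|quick  cheese  metal|
|cold cat salt bridge|

Derivation:
Line 1: ['elephant', 'quickly'] (min_width=16, slack=4)
Line 2: ['quick', 'cheese', 'metal'] (min_width=18, slack=2)
Line 3: ['cold', 'cat', 'salt', 'bridge'] (min_width=20, slack=0)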